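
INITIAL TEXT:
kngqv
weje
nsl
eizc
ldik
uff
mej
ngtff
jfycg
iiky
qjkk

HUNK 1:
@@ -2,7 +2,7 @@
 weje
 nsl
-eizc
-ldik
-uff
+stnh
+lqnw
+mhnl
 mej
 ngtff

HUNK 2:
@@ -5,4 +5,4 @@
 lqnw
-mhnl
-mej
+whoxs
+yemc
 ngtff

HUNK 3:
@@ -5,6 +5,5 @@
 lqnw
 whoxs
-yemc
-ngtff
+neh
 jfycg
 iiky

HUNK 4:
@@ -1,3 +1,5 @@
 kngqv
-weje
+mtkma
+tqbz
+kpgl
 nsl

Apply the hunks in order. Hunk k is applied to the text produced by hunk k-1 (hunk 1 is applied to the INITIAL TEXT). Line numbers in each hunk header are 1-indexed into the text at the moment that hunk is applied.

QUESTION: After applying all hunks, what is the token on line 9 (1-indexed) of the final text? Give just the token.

Hunk 1: at line 2 remove [eizc,ldik,uff] add [stnh,lqnw,mhnl] -> 11 lines: kngqv weje nsl stnh lqnw mhnl mej ngtff jfycg iiky qjkk
Hunk 2: at line 5 remove [mhnl,mej] add [whoxs,yemc] -> 11 lines: kngqv weje nsl stnh lqnw whoxs yemc ngtff jfycg iiky qjkk
Hunk 3: at line 5 remove [yemc,ngtff] add [neh] -> 10 lines: kngqv weje nsl stnh lqnw whoxs neh jfycg iiky qjkk
Hunk 4: at line 1 remove [weje] add [mtkma,tqbz,kpgl] -> 12 lines: kngqv mtkma tqbz kpgl nsl stnh lqnw whoxs neh jfycg iiky qjkk
Final line 9: neh

Answer: neh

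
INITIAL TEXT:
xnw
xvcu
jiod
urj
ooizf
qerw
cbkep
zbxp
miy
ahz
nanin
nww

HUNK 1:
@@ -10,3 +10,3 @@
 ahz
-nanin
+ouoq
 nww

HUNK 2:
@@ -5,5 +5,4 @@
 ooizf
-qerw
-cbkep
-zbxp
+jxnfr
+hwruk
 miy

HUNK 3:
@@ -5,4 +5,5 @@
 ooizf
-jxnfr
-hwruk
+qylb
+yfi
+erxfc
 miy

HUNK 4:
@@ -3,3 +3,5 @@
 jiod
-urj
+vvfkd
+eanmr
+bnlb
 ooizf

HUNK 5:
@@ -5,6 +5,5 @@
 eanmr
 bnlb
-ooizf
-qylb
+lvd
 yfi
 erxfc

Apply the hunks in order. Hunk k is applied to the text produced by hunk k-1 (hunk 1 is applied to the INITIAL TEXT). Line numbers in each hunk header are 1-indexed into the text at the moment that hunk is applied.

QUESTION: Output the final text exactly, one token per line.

Hunk 1: at line 10 remove [nanin] add [ouoq] -> 12 lines: xnw xvcu jiod urj ooizf qerw cbkep zbxp miy ahz ouoq nww
Hunk 2: at line 5 remove [qerw,cbkep,zbxp] add [jxnfr,hwruk] -> 11 lines: xnw xvcu jiod urj ooizf jxnfr hwruk miy ahz ouoq nww
Hunk 3: at line 5 remove [jxnfr,hwruk] add [qylb,yfi,erxfc] -> 12 lines: xnw xvcu jiod urj ooizf qylb yfi erxfc miy ahz ouoq nww
Hunk 4: at line 3 remove [urj] add [vvfkd,eanmr,bnlb] -> 14 lines: xnw xvcu jiod vvfkd eanmr bnlb ooizf qylb yfi erxfc miy ahz ouoq nww
Hunk 5: at line 5 remove [ooizf,qylb] add [lvd] -> 13 lines: xnw xvcu jiod vvfkd eanmr bnlb lvd yfi erxfc miy ahz ouoq nww

Answer: xnw
xvcu
jiod
vvfkd
eanmr
bnlb
lvd
yfi
erxfc
miy
ahz
ouoq
nww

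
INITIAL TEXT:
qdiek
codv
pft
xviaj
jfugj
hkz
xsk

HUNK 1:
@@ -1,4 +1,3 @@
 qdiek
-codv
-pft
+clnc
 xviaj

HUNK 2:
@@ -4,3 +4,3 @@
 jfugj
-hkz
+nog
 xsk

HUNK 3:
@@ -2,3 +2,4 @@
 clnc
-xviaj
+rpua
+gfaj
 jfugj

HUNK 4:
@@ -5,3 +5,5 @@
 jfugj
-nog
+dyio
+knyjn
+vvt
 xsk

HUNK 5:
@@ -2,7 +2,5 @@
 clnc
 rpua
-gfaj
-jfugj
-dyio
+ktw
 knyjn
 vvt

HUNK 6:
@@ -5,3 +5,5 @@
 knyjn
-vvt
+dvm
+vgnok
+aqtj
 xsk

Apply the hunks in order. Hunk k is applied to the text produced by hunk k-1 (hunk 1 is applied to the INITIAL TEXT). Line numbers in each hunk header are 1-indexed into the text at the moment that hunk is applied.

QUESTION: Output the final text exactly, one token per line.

Answer: qdiek
clnc
rpua
ktw
knyjn
dvm
vgnok
aqtj
xsk

Derivation:
Hunk 1: at line 1 remove [codv,pft] add [clnc] -> 6 lines: qdiek clnc xviaj jfugj hkz xsk
Hunk 2: at line 4 remove [hkz] add [nog] -> 6 lines: qdiek clnc xviaj jfugj nog xsk
Hunk 3: at line 2 remove [xviaj] add [rpua,gfaj] -> 7 lines: qdiek clnc rpua gfaj jfugj nog xsk
Hunk 4: at line 5 remove [nog] add [dyio,knyjn,vvt] -> 9 lines: qdiek clnc rpua gfaj jfugj dyio knyjn vvt xsk
Hunk 5: at line 2 remove [gfaj,jfugj,dyio] add [ktw] -> 7 lines: qdiek clnc rpua ktw knyjn vvt xsk
Hunk 6: at line 5 remove [vvt] add [dvm,vgnok,aqtj] -> 9 lines: qdiek clnc rpua ktw knyjn dvm vgnok aqtj xsk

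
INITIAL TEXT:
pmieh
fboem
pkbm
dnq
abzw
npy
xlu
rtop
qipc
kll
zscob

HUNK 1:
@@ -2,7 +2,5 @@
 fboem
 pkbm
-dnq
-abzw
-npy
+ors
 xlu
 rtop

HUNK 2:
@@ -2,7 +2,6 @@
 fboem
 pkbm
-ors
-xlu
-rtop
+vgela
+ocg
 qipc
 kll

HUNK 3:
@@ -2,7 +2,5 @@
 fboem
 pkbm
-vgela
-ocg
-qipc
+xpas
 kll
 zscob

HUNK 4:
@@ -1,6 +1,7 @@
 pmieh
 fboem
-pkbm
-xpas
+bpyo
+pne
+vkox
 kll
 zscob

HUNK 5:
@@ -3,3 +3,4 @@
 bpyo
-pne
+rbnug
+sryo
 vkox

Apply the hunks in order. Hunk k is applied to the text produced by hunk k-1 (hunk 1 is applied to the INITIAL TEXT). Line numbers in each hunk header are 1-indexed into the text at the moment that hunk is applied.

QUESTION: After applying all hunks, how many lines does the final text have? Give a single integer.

Answer: 8

Derivation:
Hunk 1: at line 2 remove [dnq,abzw,npy] add [ors] -> 9 lines: pmieh fboem pkbm ors xlu rtop qipc kll zscob
Hunk 2: at line 2 remove [ors,xlu,rtop] add [vgela,ocg] -> 8 lines: pmieh fboem pkbm vgela ocg qipc kll zscob
Hunk 3: at line 2 remove [vgela,ocg,qipc] add [xpas] -> 6 lines: pmieh fboem pkbm xpas kll zscob
Hunk 4: at line 1 remove [pkbm,xpas] add [bpyo,pne,vkox] -> 7 lines: pmieh fboem bpyo pne vkox kll zscob
Hunk 5: at line 3 remove [pne] add [rbnug,sryo] -> 8 lines: pmieh fboem bpyo rbnug sryo vkox kll zscob
Final line count: 8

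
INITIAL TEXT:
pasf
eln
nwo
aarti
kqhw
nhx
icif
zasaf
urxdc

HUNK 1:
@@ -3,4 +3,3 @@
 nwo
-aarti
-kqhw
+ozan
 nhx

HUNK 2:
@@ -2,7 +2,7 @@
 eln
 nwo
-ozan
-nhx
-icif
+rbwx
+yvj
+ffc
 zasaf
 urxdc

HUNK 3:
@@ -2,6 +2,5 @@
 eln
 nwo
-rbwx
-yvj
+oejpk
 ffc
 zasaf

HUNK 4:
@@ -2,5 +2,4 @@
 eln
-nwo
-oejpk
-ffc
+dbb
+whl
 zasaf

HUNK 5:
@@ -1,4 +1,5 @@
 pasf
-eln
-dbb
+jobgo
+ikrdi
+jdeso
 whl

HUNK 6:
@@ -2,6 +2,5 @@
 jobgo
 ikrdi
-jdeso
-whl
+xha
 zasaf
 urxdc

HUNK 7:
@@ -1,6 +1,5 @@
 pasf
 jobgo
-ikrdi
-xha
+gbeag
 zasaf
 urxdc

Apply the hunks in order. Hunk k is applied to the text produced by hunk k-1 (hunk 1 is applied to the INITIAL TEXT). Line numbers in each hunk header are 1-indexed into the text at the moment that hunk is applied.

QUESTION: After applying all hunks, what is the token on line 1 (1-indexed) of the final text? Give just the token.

Hunk 1: at line 3 remove [aarti,kqhw] add [ozan] -> 8 lines: pasf eln nwo ozan nhx icif zasaf urxdc
Hunk 2: at line 2 remove [ozan,nhx,icif] add [rbwx,yvj,ffc] -> 8 lines: pasf eln nwo rbwx yvj ffc zasaf urxdc
Hunk 3: at line 2 remove [rbwx,yvj] add [oejpk] -> 7 lines: pasf eln nwo oejpk ffc zasaf urxdc
Hunk 4: at line 2 remove [nwo,oejpk,ffc] add [dbb,whl] -> 6 lines: pasf eln dbb whl zasaf urxdc
Hunk 5: at line 1 remove [eln,dbb] add [jobgo,ikrdi,jdeso] -> 7 lines: pasf jobgo ikrdi jdeso whl zasaf urxdc
Hunk 6: at line 2 remove [jdeso,whl] add [xha] -> 6 lines: pasf jobgo ikrdi xha zasaf urxdc
Hunk 7: at line 1 remove [ikrdi,xha] add [gbeag] -> 5 lines: pasf jobgo gbeag zasaf urxdc
Final line 1: pasf

Answer: pasf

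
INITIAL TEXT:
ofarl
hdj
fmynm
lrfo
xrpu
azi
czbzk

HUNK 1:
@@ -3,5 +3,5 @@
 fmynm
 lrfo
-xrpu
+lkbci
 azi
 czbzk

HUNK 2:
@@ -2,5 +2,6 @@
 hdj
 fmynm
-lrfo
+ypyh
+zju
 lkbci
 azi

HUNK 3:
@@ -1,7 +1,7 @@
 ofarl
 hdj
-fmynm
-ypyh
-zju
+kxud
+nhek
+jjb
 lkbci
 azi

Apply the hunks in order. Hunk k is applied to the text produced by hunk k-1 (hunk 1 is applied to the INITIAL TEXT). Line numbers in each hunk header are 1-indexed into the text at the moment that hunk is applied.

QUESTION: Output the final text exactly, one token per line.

Answer: ofarl
hdj
kxud
nhek
jjb
lkbci
azi
czbzk

Derivation:
Hunk 1: at line 3 remove [xrpu] add [lkbci] -> 7 lines: ofarl hdj fmynm lrfo lkbci azi czbzk
Hunk 2: at line 2 remove [lrfo] add [ypyh,zju] -> 8 lines: ofarl hdj fmynm ypyh zju lkbci azi czbzk
Hunk 3: at line 1 remove [fmynm,ypyh,zju] add [kxud,nhek,jjb] -> 8 lines: ofarl hdj kxud nhek jjb lkbci azi czbzk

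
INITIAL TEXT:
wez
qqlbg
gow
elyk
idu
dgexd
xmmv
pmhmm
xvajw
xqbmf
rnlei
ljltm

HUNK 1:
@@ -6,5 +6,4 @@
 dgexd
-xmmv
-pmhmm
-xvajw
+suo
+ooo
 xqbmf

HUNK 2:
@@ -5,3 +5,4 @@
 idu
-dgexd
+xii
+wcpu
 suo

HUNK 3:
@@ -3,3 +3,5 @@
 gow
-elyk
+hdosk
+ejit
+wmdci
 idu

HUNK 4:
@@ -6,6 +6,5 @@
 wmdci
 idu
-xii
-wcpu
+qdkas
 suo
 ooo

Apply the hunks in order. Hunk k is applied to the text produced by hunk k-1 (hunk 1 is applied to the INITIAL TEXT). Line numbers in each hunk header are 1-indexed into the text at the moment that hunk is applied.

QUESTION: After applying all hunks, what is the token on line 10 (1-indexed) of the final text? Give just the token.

Hunk 1: at line 6 remove [xmmv,pmhmm,xvajw] add [suo,ooo] -> 11 lines: wez qqlbg gow elyk idu dgexd suo ooo xqbmf rnlei ljltm
Hunk 2: at line 5 remove [dgexd] add [xii,wcpu] -> 12 lines: wez qqlbg gow elyk idu xii wcpu suo ooo xqbmf rnlei ljltm
Hunk 3: at line 3 remove [elyk] add [hdosk,ejit,wmdci] -> 14 lines: wez qqlbg gow hdosk ejit wmdci idu xii wcpu suo ooo xqbmf rnlei ljltm
Hunk 4: at line 6 remove [xii,wcpu] add [qdkas] -> 13 lines: wez qqlbg gow hdosk ejit wmdci idu qdkas suo ooo xqbmf rnlei ljltm
Final line 10: ooo

Answer: ooo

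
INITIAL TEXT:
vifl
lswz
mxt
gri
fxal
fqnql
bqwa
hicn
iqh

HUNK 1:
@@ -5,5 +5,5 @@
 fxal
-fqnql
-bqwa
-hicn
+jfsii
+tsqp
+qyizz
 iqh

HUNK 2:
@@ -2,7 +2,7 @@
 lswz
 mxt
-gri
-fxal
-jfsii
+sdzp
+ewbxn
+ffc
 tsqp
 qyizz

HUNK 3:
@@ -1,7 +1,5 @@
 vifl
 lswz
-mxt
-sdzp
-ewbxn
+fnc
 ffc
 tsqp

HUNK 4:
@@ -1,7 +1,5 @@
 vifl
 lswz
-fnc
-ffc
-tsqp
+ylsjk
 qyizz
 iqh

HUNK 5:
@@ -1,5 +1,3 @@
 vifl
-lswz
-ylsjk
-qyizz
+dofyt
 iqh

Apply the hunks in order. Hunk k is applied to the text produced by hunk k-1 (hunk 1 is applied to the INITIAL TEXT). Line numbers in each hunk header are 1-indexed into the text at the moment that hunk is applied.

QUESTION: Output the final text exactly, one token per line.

Hunk 1: at line 5 remove [fqnql,bqwa,hicn] add [jfsii,tsqp,qyizz] -> 9 lines: vifl lswz mxt gri fxal jfsii tsqp qyizz iqh
Hunk 2: at line 2 remove [gri,fxal,jfsii] add [sdzp,ewbxn,ffc] -> 9 lines: vifl lswz mxt sdzp ewbxn ffc tsqp qyizz iqh
Hunk 3: at line 1 remove [mxt,sdzp,ewbxn] add [fnc] -> 7 lines: vifl lswz fnc ffc tsqp qyizz iqh
Hunk 4: at line 1 remove [fnc,ffc,tsqp] add [ylsjk] -> 5 lines: vifl lswz ylsjk qyizz iqh
Hunk 5: at line 1 remove [lswz,ylsjk,qyizz] add [dofyt] -> 3 lines: vifl dofyt iqh

Answer: vifl
dofyt
iqh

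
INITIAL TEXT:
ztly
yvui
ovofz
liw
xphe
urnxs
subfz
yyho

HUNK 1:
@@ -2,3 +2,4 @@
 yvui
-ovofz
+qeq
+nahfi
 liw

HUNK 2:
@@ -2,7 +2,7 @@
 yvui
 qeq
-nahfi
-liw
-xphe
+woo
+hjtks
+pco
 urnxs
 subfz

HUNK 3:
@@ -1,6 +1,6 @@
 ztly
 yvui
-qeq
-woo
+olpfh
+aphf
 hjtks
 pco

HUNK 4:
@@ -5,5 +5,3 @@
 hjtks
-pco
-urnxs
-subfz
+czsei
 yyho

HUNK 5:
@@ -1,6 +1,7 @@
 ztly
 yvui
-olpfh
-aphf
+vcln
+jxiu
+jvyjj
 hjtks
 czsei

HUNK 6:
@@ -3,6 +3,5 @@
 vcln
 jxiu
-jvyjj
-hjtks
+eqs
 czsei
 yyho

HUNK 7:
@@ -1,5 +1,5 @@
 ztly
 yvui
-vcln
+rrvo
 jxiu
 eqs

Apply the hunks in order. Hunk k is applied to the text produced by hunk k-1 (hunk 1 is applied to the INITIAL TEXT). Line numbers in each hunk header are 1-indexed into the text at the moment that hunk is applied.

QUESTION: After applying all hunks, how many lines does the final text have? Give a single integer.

Hunk 1: at line 2 remove [ovofz] add [qeq,nahfi] -> 9 lines: ztly yvui qeq nahfi liw xphe urnxs subfz yyho
Hunk 2: at line 2 remove [nahfi,liw,xphe] add [woo,hjtks,pco] -> 9 lines: ztly yvui qeq woo hjtks pco urnxs subfz yyho
Hunk 3: at line 1 remove [qeq,woo] add [olpfh,aphf] -> 9 lines: ztly yvui olpfh aphf hjtks pco urnxs subfz yyho
Hunk 4: at line 5 remove [pco,urnxs,subfz] add [czsei] -> 7 lines: ztly yvui olpfh aphf hjtks czsei yyho
Hunk 5: at line 1 remove [olpfh,aphf] add [vcln,jxiu,jvyjj] -> 8 lines: ztly yvui vcln jxiu jvyjj hjtks czsei yyho
Hunk 6: at line 3 remove [jvyjj,hjtks] add [eqs] -> 7 lines: ztly yvui vcln jxiu eqs czsei yyho
Hunk 7: at line 1 remove [vcln] add [rrvo] -> 7 lines: ztly yvui rrvo jxiu eqs czsei yyho
Final line count: 7

Answer: 7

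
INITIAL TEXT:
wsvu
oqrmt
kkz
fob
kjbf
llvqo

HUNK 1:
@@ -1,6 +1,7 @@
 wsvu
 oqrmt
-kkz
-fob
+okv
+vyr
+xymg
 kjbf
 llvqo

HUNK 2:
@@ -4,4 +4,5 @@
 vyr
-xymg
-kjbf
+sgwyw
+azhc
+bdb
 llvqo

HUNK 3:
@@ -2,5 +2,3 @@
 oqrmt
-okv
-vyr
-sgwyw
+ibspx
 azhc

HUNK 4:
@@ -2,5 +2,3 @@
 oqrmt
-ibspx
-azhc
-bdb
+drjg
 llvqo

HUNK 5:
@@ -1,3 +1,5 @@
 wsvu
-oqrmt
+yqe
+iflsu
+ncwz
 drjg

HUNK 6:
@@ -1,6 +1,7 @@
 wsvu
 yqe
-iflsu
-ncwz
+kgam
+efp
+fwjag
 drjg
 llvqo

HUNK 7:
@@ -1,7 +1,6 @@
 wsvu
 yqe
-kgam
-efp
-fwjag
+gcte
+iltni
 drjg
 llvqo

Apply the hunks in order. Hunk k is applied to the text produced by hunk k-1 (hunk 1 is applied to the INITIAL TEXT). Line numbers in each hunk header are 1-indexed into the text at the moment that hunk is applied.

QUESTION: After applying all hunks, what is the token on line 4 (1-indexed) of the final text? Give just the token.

Hunk 1: at line 1 remove [kkz,fob] add [okv,vyr,xymg] -> 7 lines: wsvu oqrmt okv vyr xymg kjbf llvqo
Hunk 2: at line 4 remove [xymg,kjbf] add [sgwyw,azhc,bdb] -> 8 lines: wsvu oqrmt okv vyr sgwyw azhc bdb llvqo
Hunk 3: at line 2 remove [okv,vyr,sgwyw] add [ibspx] -> 6 lines: wsvu oqrmt ibspx azhc bdb llvqo
Hunk 4: at line 2 remove [ibspx,azhc,bdb] add [drjg] -> 4 lines: wsvu oqrmt drjg llvqo
Hunk 5: at line 1 remove [oqrmt] add [yqe,iflsu,ncwz] -> 6 lines: wsvu yqe iflsu ncwz drjg llvqo
Hunk 6: at line 1 remove [iflsu,ncwz] add [kgam,efp,fwjag] -> 7 lines: wsvu yqe kgam efp fwjag drjg llvqo
Hunk 7: at line 1 remove [kgam,efp,fwjag] add [gcte,iltni] -> 6 lines: wsvu yqe gcte iltni drjg llvqo
Final line 4: iltni

Answer: iltni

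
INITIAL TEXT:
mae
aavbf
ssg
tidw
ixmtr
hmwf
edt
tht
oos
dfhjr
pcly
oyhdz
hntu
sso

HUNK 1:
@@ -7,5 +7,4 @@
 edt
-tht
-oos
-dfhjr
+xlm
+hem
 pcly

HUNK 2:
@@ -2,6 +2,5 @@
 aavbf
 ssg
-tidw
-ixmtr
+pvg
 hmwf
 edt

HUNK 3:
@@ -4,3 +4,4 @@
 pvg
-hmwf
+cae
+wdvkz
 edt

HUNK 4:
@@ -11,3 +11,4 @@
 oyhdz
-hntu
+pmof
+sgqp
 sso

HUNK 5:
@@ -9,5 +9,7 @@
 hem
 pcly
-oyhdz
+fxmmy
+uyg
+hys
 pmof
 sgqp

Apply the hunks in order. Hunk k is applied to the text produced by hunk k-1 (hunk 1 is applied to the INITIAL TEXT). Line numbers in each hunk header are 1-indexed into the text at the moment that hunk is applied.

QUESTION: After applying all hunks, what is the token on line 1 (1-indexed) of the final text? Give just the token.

Hunk 1: at line 7 remove [tht,oos,dfhjr] add [xlm,hem] -> 13 lines: mae aavbf ssg tidw ixmtr hmwf edt xlm hem pcly oyhdz hntu sso
Hunk 2: at line 2 remove [tidw,ixmtr] add [pvg] -> 12 lines: mae aavbf ssg pvg hmwf edt xlm hem pcly oyhdz hntu sso
Hunk 3: at line 4 remove [hmwf] add [cae,wdvkz] -> 13 lines: mae aavbf ssg pvg cae wdvkz edt xlm hem pcly oyhdz hntu sso
Hunk 4: at line 11 remove [hntu] add [pmof,sgqp] -> 14 lines: mae aavbf ssg pvg cae wdvkz edt xlm hem pcly oyhdz pmof sgqp sso
Hunk 5: at line 9 remove [oyhdz] add [fxmmy,uyg,hys] -> 16 lines: mae aavbf ssg pvg cae wdvkz edt xlm hem pcly fxmmy uyg hys pmof sgqp sso
Final line 1: mae

Answer: mae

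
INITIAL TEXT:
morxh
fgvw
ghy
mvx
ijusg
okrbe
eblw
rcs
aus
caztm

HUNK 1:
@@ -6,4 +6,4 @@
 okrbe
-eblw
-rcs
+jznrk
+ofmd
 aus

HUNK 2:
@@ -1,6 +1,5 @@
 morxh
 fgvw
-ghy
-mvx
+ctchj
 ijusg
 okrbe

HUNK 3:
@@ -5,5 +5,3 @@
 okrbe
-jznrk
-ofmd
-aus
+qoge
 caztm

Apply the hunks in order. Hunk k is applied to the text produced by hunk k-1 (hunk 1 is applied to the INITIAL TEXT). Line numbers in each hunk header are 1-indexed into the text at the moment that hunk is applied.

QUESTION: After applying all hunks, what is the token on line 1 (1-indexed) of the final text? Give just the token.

Hunk 1: at line 6 remove [eblw,rcs] add [jznrk,ofmd] -> 10 lines: morxh fgvw ghy mvx ijusg okrbe jznrk ofmd aus caztm
Hunk 2: at line 1 remove [ghy,mvx] add [ctchj] -> 9 lines: morxh fgvw ctchj ijusg okrbe jznrk ofmd aus caztm
Hunk 3: at line 5 remove [jznrk,ofmd,aus] add [qoge] -> 7 lines: morxh fgvw ctchj ijusg okrbe qoge caztm
Final line 1: morxh

Answer: morxh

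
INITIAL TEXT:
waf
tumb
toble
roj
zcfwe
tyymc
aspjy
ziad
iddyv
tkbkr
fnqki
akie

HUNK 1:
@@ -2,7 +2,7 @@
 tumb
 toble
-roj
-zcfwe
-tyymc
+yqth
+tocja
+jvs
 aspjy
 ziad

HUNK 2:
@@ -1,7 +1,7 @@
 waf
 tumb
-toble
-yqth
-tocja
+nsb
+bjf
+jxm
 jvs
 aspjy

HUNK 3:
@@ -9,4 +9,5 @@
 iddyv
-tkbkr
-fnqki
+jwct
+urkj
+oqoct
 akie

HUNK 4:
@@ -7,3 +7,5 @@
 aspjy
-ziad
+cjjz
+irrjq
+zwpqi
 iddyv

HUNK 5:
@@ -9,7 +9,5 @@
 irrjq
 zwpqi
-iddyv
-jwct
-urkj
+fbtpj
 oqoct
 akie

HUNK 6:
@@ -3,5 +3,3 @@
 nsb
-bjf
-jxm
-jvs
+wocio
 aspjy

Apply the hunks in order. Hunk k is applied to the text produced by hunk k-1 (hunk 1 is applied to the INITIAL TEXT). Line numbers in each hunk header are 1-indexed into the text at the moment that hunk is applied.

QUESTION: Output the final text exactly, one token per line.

Hunk 1: at line 2 remove [roj,zcfwe,tyymc] add [yqth,tocja,jvs] -> 12 lines: waf tumb toble yqth tocja jvs aspjy ziad iddyv tkbkr fnqki akie
Hunk 2: at line 1 remove [toble,yqth,tocja] add [nsb,bjf,jxm] -> 12 lines: waf tumb nsb bjf jxm jvs aspjy ziad iddyv tkbkr fnqki akie
Hunk 3: at line 9 remove [tkbkr,fnqki] add [jwct,urkj,oqoct] -> 13 lines: waf tumb nsb bjf jxm jvs aspjy ziad iddyv jwct urkj oqoct akie
Hunk 4: at line 7 remove [ziad] add [cjjz,irrjq,zwpqi] -> 15 lines: waf tumb nsb bjf jxm jvs aspjy cjjz irrjq zwpqi iddyv jwct urkj oqoct akie
Hunk 5: at line 9 remove [iddyv,jwct,urkj] add [fbtpj] -> 13 lines: waf tumb nsb bjf jxm jvs aspjy cjjz irrjq zwpqi fbtpj oqoct akie
Hunk 6: at line 3 remove [bjf,jxm,jvs] add [wocio] -> 11 lines: waf tumb nsb wocio aspjy cjjz irrjq zwpqi fbtpj oqoct akie

Answer: waf
tumb
nsb
wocio
aspjy
cjjz
irrjq
zwpqi
fbtpj
oqoct
akie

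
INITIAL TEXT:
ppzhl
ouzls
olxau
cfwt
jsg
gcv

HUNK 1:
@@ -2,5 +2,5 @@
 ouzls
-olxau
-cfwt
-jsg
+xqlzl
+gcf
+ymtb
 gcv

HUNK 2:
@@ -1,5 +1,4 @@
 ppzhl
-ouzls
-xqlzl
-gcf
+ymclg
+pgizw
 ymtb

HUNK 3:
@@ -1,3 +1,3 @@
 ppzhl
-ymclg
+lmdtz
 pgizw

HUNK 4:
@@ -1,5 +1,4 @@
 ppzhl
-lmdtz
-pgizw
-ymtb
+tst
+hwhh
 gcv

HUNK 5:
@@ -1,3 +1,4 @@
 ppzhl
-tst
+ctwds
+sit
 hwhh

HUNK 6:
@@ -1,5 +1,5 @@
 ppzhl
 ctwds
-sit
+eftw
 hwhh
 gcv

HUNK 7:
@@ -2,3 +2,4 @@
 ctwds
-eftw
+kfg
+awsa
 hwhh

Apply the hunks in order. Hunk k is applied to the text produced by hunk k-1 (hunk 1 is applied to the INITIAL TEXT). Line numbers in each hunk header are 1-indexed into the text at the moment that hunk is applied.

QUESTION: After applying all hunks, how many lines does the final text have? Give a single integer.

Answer: 6

Derivation:
Hunk 1: at line 2 remove [olxau,cfwt,jsg] add [xqlzl,gcf,ymtb] -> 6 lines: ppzhl ouzls xqlzl gcf ymtb gcv
Hunk 2: at line 1 remove [ouzls,xqlzl,gcf] add [ymclg,pgizw] -> 5 lines: ppzhl ymclg pgizw ymtb gcv
Hunk 3: at line 1 remove [ymclg] add [lmdtz] -> 5 lines: ppzhl lmdtz pgizw ymtb gcv
Hunk 4: at line 1 remove [lmdtz,pgizw,ymtb] add [tst,hwhh] -> 4 lines: ppzhl tst hwhh gcv
Hunk 5: at line 1 remove [tst] add [ctwds,sit] -> 5 lines: ppzhl ctwds sit hwhh gcv
Hunk 6: at line 1 remove [sit] add [eftw] -> 5 lines: ppzhl ctwds eftw hwhh gcv
Hunk 7: at line 2 remove [eftw] add [kfg,awsa] -> 6 lines: ppzhl ctwds kfg awsa hwhh gcv
Final line count: 6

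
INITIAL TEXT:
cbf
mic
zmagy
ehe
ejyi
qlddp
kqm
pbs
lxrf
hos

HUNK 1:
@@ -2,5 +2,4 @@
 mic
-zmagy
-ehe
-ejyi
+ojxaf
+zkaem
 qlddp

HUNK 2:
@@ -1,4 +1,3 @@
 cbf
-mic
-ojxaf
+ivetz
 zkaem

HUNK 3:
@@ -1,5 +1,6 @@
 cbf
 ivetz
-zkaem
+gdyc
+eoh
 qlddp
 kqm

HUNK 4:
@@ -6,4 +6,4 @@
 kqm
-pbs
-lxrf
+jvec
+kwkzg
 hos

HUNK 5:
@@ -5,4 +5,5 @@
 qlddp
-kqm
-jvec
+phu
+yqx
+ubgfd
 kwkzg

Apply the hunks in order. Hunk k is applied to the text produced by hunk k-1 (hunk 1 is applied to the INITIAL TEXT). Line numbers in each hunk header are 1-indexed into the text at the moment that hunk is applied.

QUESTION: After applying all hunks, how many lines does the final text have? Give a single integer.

Hunk 1: at line 2 remove [zmagy,ehe,ejyi] add [ojxaf,zkaem] -> 9 lines: cbf mic ojxaf zkaem qlddp kqm pbs lxrf hos
Hunk 2: at line 1 remove [mic,ojxaf] add [ivetz] -> 8 lines: cbf ivetz zkaem qlddp kqm pbs lxrf hos
Hunk 3: at line 1 remove [zkaem] add [gdyc,eoh] -> 9 lines: cbf ivetz gdyc eoh qlddp kqm pbs lxrf hos
Hunk 4: at line 6 remove [pbs,lxrf] add [jvec,kwkzg] -> 9 lines: cbf ivetz gdyc eoh qlddp kqm jvec kwkzg hos
Hunk 5: at line 5 remove [kqm,jvec] add [phu,yqx,ubgfd] -> 10 lines: cbf ivetz gdyc eoh qlddp phu yqx ubgfd kwkzg hos
Final line count: 10

Answer: 10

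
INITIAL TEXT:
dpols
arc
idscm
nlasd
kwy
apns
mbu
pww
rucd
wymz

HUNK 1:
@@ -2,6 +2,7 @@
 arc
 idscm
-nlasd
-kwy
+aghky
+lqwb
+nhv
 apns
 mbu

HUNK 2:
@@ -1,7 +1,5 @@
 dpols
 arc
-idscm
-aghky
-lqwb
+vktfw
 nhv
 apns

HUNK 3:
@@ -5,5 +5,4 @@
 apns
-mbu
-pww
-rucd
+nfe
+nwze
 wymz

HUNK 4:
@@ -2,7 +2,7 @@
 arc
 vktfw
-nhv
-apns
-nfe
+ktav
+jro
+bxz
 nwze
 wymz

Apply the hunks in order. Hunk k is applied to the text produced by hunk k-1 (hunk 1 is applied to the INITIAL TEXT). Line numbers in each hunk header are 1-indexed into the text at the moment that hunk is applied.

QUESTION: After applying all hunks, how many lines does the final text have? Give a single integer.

Hunk 1: at line 2 remove [nlasd,kwy] add [aghky,lqwb,nhv] -> 11 lines: dpols arc idscm aghky lqwb nhv apns mbu pww rucd wymz
Hunk 2: at line 1 remove [idscm,aghky,lqwb] add [vktfw] -> 9 lines: dpols arc vktfw nhv apns mbu pww rucd wymz
Hunk 3: at line 5 remove [mbu,pww,rucd] add [nfe,nwze] -> 8 lines: dpols arc vktfw nhv apns nfe nwze wymz
Hunk 4: at line 2 remove [nhv,apns,nfe] add [ktav,jro,bxz] -> 8 lines: dpols arc vktfw ktav jro bxz nwze wymz
Final line count: 8

Answer: 8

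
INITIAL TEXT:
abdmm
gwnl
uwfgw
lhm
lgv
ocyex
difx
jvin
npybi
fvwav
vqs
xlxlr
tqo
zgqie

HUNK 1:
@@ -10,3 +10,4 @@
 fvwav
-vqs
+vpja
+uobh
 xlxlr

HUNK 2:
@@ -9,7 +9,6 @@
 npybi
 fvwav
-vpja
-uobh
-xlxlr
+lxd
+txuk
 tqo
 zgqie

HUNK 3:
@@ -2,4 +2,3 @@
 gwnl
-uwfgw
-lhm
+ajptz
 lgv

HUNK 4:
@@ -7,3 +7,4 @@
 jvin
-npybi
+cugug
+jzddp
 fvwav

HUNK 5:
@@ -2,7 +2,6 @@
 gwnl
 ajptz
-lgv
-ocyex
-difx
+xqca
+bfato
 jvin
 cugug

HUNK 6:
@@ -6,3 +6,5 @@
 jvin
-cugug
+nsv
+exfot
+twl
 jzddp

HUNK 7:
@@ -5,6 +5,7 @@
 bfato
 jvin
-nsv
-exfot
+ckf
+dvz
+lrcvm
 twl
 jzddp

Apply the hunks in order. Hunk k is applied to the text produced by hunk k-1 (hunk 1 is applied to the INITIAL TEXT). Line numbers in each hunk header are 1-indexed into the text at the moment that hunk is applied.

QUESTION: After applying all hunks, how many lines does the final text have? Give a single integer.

Hunk 1: at line 10 remove [vqs] add [vpja,uobh] -> 15 lines: abdmm gwnl uwfgw lhm lgv ocyex difx jvin npybi fvwav vpja uobh xlxlr tqo zgqie
Hunk 2: at line 9 remove [vpja,uobh,xlxlr] add [lxd,txuk] -> 14 lines: abdmm gwnl uwfgw lhm lgv ocyex difx jvin npybi fvwav lxd txuk tqo zgqie
Hunk 3: at line 2 remove [uwfgw,lhm] add [ajptz] -> 13 lines: abdmm gwnl ajptz lgv ocyex difx jvin npybi fvwav lxd txuk tqo zgqie
Hunk 4: at line 7 remove [npybi] add [cugug,jzddp] -> 14 lines: abdmm gwnl ajptz lgv ocyex difx jvin cugug jzddp fvwav lxd txuk tqo zgqie
Hunk 5: at line 2 remove [lgv,ocyex,difx] add [xqca,bfato] -> 13 lines: abdmm gwnl ajptz xqca bfato jvin cugug jzddp fvwav lxd txuk tqo zgqie
Hunk 6: at line 6 remove [cugug] add [nsv,exfot,twl] -> 15 lines: abdmm gwnl ajptz xqca bfato jvin nsv exfot twl jzddp fvwav lxd txuk tqo zgqie
Hunk 7: at line 5 remove [nsv,exfot] add [ckf,dvz,lrcvm] -> 16 lines: abdmm gwnl ajptz xqca bfato jvin ckf dvz lrcvm twl jzddp fvwav lxd txuk tqo zgqie
Final line count: 16

Answer: 16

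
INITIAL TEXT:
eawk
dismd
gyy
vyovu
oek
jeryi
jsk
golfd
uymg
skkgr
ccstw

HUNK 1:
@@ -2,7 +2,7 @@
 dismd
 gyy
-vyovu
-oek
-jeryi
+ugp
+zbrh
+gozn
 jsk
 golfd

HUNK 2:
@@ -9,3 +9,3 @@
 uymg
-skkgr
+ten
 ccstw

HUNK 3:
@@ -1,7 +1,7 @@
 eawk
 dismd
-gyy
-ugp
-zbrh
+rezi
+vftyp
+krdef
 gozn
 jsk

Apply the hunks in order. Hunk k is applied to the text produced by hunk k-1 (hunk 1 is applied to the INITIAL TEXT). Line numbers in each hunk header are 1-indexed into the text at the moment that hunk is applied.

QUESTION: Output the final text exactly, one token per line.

Answer: eawk
dismd
rezi
vftyp
krdef
gozn
jsk
golfd
uymg
ten
ccstw

Derivation:
Hunk 1: at line 2 remove [vyovu,oek,jeryi] add [ugp,zbrh,gozn] -> 11 lines: eawk dismd gyy ugp zbrh gozn jsk golfd uymg skkgr ccstw
Hunk 2: at line 9 remove [skkgr] add [ten] -> 11 lines: eawk dismd gyy ugp zbrh gozn jsk golfd uymg ten ccstw
Hunk 3: at line 1 remove [gyy,ugp,zbrh] add [rezi,vftyp,krdef] -> 11 lines: eawk dismd rezi vftyp krdef gozn jsk golfd uymg ten ccstw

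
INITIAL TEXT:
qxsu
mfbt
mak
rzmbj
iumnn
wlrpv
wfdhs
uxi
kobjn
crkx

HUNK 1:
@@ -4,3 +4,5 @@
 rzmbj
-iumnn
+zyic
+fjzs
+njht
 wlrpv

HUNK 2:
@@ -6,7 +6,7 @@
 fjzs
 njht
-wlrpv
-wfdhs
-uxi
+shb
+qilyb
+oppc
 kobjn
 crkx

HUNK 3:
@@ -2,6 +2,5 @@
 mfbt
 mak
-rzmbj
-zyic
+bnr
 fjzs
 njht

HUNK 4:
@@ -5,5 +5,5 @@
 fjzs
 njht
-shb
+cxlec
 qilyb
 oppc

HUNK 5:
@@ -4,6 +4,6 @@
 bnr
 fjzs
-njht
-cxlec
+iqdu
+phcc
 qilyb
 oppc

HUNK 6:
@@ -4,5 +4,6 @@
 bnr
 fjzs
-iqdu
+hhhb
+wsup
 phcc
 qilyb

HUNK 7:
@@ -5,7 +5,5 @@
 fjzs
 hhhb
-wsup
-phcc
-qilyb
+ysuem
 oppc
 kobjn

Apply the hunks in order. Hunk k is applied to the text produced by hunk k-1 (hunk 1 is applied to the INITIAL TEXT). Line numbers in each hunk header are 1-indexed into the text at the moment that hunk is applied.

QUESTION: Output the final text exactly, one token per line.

Answer: qxsu
mfbt
mak
bnr
fjzs
hhhb
ysuem
oppc
kobjn
crkx

Derivation:
Hunk 1: at line 4 remove [iumnn] add [zyic,fjzs,njht] -> 12 lines: qxsu mfbt mak rzmbj zyic fjzs njht wlrpv wfdhs uxi kobjn crkx
Hunk 2: at line 6 remove [wlrpv,wfdhs,uxi] add [shb,qilyb,oppc] -> 12 lines: qxsu mfbt mak rzmbj zyic fjzs njht shb qilyb oppc kobjn crkx
Hunk 3: at line 2 remove [rzmbj,zyic] add [bnr] -> 11 lines: qxsu mfbt mak bnr fjzs njht shb qilyb oppc kobjn crkx
Hunk 4: at line 5 remove [shb] add [cxlec] -> 11 lines: qxsu mfbt mak bnr fjzs njht cxlec qilyb oppc kobjn crkx
Hunk 5: at line 4 remove [njht,cxlec] add [iqdu,phcc] -> 11 lines: qxsu mfbt mak bnr fjzs iqdu phcc qilyb oppc kobjn crkx
Hunk 6: at line 4 remove [iqdu] add [hhhb,wsup] -> 12 lines: qxsu mfbt mak bnr fjzs hhhb wsup phcc qilyb oppc kobjn crkx
Hunk 7: at line 5 remove [wsup,phcc,qilyb] add [ysuem] -> 10 lines: qxsu mfbt mak bnr fjzs hhhb ysuem oppc kobjn crkx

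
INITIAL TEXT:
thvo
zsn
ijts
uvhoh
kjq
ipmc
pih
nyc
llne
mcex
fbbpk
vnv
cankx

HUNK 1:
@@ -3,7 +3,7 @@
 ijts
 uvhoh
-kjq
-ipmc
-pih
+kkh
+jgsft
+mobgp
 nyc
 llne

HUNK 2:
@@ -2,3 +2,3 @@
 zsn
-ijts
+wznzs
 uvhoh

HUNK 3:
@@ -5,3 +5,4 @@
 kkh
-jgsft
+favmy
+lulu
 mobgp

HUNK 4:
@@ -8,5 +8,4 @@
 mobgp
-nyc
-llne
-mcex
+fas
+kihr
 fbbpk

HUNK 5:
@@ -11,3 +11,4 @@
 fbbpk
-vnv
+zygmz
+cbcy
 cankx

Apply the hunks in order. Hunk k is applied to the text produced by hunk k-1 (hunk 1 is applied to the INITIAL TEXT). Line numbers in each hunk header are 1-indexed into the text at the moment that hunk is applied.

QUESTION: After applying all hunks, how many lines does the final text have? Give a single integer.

Answer: 14

Derivation:
Hunk 1: at line 3 remove [kjq,ipmc,pih] add [kkh,jgsft,mobgp] -> 13 lines: thvo zsn ijts uvhoh kkh jgsft mobgp nyc llne mcex fbbpk vnv cankx
Hunk 2: at line 2 remove [ijts] add [wznzs] -> 13 lines: thvo zsn wznzs uvhoh kkh jgsft mobgp nyc llne mcex fbbpk vnv cankx
Hunk 3: at line 5 remove [jgsft] add [favmy,lulu] -> 14 lines: thvo zsn wznzs uvhoh kkh favmy lulu mobgp nyc llne mcex fbbpk vnv cankx
Hunk 4: at line 8 remove [nyc,llne,mcex] add [fas,kihr] -> 13 lines: thvo zsn wznzs uvhoh kkh favmy lulu mobgp fas kihr fbbpk vnv cankx
Hunk 5: at line 11 remove [vnv] add [zygmz,cbcy] -> 14 lines: thvo zsn wznzs uvhoh kkh favmy lulu mobgp fas kihr fbbpk zygmz cbcy cankx
Final line count: 14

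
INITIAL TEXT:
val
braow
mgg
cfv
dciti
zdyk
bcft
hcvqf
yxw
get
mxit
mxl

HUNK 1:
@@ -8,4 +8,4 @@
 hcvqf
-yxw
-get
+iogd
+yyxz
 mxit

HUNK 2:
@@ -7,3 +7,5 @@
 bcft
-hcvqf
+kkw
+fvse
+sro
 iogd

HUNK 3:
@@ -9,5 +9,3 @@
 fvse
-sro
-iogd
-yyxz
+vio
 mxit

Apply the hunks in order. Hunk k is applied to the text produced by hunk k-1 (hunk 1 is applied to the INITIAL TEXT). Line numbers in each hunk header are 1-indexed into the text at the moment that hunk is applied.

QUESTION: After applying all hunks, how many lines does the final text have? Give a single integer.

Hunk 1: at line 8 remove [yxw,get] add [iogd,yyxz] -> 12 lines: val braow mgg cfv dciti zdyk bcft hcvqf iogd yyxz mxit mxl
Hunk 2: at line 7 remove [hcvqf] add [kkw,fvse,sro] -> 14 lines: val braow mgg cfv dciti zdyk bcft kkw fvse sro iogd yyxz mxit mxl
Hunk 3: at line 9 remove [sro,iogd,yyxz] add [vio] -> 12 lines: val braow mgg cfv dciti zdyk bcft kkw fvse vio mxit mxl
Final line count: 12

Answer: 12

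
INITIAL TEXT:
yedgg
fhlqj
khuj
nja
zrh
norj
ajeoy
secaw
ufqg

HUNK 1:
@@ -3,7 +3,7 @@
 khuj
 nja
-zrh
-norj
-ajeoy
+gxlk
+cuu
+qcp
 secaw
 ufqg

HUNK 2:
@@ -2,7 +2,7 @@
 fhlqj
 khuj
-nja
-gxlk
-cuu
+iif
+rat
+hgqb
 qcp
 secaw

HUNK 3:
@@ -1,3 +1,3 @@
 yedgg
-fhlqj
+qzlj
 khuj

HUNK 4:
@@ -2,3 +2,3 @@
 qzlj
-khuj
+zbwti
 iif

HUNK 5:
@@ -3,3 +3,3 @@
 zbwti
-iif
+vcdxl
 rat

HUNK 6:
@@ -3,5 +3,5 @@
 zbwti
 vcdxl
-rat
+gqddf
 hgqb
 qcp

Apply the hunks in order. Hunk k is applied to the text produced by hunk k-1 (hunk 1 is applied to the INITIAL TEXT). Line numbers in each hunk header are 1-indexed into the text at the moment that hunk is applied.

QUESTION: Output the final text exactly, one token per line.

Hunk 1: at line 3 remove [zrh,norj,ajeoy] add [gxlk,cuu,qcp] -> 9 lines: yedgg fhlqj khuj nja gxlk cuu qcp secaw ufqg
Hunk 2: at line 2 remove [nja,gxlk,cuu] add [iif,rat,hgqb] -> 9 lines: yedgg fhlqj khuj iif rat hgqb qcp secaw ufqg
Hunk 3: at line 1 remove [fhlqj] add [qzlj] -> 9 lines: yedgg qzlj khuj iif rat hgqb qcp secaw ufqg
Hunk 4: at line 2 remove [khuj] add [zbwti] -> 9 lines: yedgg qzlj zbwti iif rat hgqb qcp secaw ufqg
Hunk 5: at line 3 remove [iif] add [vcdxl] -> 9 lines: yedgg qzlj zbwti vcdxl rat hgqb qcp secaw ufqg
Hunk 6: at line 3 remove [rat] add [gqddf] -> 9 lines: yedgg qzlj zbwti vcdxl gqddf hgqb qcp secaw ufqg

Answer: yedgg
qzlj
zbwti
vcdxl
gqddf
hgqb
qcp
secaw
ufqg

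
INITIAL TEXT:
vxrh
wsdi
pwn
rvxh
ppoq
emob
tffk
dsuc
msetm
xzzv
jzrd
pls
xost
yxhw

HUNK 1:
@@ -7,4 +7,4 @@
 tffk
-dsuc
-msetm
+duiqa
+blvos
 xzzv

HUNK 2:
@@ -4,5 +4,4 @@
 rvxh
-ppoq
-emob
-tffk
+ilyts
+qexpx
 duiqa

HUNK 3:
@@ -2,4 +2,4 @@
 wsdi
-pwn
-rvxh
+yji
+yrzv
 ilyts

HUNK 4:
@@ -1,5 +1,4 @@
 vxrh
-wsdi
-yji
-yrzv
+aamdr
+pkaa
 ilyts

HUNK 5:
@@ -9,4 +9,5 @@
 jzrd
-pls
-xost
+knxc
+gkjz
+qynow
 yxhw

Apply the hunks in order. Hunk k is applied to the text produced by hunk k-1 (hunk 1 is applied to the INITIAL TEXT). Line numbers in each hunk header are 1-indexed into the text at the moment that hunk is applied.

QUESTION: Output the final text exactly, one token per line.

Hunk 1: at line 7 remove [dsuc,msetm] add [duiqa,blvos] -> 14 lines: vxrh wsdi pwn rvxh ppoq emob tffk duiqa blvos xzzv jzrd pls xost yxhw
Hunk 2: at line 4 remove [ppoq,emob,tffk] add [ilyts,qexpx] -> 13 lines: vxrh wsdi pwn rvxh ilyts qexpx duiqa blvos xzzv jzrd pls xost yxhw
Hunk 3: at line 2 remove [pwn,rvxh] add [yji,yrzv] -> 13 lines: vxrh wsdi yji yrzv ilyts qexpx duiqa blvos xzzv jzrd pls xost yxhw
Hunk 4: at line 1 remove [wsdi,yji,yrzv] add [aamdr,pkaa] -> 12 lines: vxrh aamdr pkaa ilyts qexpx duiqa blvos xzzv jzrd pls xost yxhw
Hunk 5: at line 9 remove [pls,xost] add [knxc,gkjz,qynow] -> 13 lines: vxrh aamdr pkaa ilyts qexpx duiqa blvos xzzv jzrd knxc gkjz qynow yxhw

Answer: vxrh
aamdr
pkaa
ilyts
qexpx
duiqa
blvos
xzzv
jzrd
knxc
gkjz
qynow
yxhw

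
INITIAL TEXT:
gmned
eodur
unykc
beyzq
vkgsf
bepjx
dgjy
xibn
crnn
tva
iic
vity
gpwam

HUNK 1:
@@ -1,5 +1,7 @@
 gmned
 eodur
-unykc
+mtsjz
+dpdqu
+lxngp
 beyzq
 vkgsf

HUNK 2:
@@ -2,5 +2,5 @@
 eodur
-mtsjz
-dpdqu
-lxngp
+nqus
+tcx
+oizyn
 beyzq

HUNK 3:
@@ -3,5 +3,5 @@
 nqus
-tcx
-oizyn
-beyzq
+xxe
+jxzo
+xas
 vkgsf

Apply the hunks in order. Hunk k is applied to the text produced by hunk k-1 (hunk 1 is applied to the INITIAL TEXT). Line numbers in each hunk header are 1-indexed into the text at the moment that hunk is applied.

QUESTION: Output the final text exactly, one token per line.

Answer: gmned
eodur
nqus
xxe
jxzo
xas
vkgsf
bepjx
dgjy
xibn
crnn
tva
iic
vity
gpwam

Derivation:
Hunk 1: at line 1 remove [unykc] add [mtsjz,dpdqu,lxngp] -> 15 lines: gmned eodur mtsjz dpdqu lxngp beyzq vkgsf bepjx dgjy xibn crnn tva iic vity gpwam
Hunk 2: at line 2 remove [mtsjz,dpdqu,lxngp] add [nqus,tcx,oizyn] -> 15 lines: gmned eodur nqus tcx oizyn beyzq vkgsf bepjx dgjy xibn crnn tva iic vity gpwam
Hunk 3: at line 3 remove [tcx,oizyn,beyzq] add [xxe,jxzo,xas] -> 15 lines: gmned eodur nqus xxe jxzo xas vkgsf bepjx dgjy xibn crnn tva iic vity gpwam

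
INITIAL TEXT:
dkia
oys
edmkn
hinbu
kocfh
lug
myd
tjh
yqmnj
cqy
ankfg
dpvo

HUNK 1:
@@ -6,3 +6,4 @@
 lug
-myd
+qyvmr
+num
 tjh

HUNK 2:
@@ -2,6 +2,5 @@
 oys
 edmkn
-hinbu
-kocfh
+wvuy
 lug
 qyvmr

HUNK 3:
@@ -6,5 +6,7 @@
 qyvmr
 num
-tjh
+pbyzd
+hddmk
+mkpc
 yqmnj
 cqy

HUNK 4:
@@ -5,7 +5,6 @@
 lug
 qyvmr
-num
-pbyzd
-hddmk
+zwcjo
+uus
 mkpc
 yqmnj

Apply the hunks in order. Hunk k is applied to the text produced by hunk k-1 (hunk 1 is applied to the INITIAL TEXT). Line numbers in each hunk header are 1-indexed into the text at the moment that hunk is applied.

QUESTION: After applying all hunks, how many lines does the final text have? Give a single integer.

Hunk 1: at line 6 remove [myd] add [qyvmr,num] -> 13 lines: dkia oys edmkn hinbu kocfh lug qyvmr num tjh yqmnj cqy ankfg dpvo
Hunk 2: at line 2 remove [hinbu,kocfh] add [wvuy] -> 12 lines: dkia oys edmkn wvuy lug qyvmr num tjh yqmnj cqy ankfg dpvo
Hunk 3: at line 6 remove [tjh] add [pbyzd,hddmk,mkpc] -> 14 lines: dkia oys edmkn wvuy lug qyvmr num pbyzd hddmk mkpc yqmnj cqy ankfg dpvo
Hunk 4: at line 5 remove [num,pbyzd,hddmk] add [zwcjo,uus] -> 13 lines: dkia oys edmkn wvuy lug qyvmr zwcjo uus mkpc yqmnj cqy ankfg dpvo
Final line count: 13

Answer: 13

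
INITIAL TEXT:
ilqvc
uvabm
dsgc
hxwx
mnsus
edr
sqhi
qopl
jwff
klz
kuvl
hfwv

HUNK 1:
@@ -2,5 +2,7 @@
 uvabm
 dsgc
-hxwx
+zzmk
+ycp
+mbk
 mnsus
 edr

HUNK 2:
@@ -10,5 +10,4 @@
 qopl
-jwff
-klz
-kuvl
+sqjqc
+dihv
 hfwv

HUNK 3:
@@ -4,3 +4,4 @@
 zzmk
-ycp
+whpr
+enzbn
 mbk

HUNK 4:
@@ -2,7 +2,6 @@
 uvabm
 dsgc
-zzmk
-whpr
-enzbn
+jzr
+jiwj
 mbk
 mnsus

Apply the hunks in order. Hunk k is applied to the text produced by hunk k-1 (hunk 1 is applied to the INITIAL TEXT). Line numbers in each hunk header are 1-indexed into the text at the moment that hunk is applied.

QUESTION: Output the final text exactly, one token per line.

Hunk 1: at line 2 remove [hxwx] add [zzmk,ycp,mbk] -> 14 lines: ilqvc uvabm dsgc zzmk ycp mbk mnsus edr sqhi qopl jwff klz kuvl hfwv
Hunk 2: at line 10 remove [jwff,klz,kuvl] add [sqjqc,dihv] -> 13 lines: ilqvc uvabm dsgc zzmk ycp mbk mnsus edr sqhi qopl sqjqc dihv hfwv
Hunk 3: at line 4 remove [ycp] add [whpr,enzbn] -> 14 lines: ilqvc uvabm dsgc zzmk whpr enzbn mbk mnsus edr sqhi qopl sqjqc dihv hfwv
Hunk 4: at line 2 remove [zzmk,whpr,enzbn] add [jzr,jiwj] -> 13 lines: ilqvc uvabm dsgc jzr jiwj mbk mnsus edr sqhi qopl sqjqc dihv hfwv

Answer: ilqvc
uvabm
dsgc
jzr
jiwj
mbk
mnsus
edr
sqhi
qopl
sqjqc
dihv
hfwv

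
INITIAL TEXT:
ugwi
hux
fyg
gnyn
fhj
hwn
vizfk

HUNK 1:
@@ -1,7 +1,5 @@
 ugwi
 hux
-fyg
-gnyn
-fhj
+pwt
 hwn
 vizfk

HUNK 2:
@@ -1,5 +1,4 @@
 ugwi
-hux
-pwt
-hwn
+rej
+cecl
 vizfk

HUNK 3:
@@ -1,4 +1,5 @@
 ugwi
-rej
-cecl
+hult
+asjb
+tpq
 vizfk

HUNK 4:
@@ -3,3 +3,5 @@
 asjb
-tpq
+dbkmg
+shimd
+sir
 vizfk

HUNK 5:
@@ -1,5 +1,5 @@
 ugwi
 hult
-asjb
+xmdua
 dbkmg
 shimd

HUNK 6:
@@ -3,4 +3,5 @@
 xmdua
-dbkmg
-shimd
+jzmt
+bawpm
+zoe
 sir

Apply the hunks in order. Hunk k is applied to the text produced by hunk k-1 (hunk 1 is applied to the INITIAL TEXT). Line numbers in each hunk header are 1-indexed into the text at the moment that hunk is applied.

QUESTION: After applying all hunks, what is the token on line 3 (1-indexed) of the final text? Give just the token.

Hunk 1: at line 1 remove [fyg,gnyn,fhj] add [pwt] -> 5 lines: ugwi hux pwt hwn vizfk
Hunk 2: at line 1 remove [hux,pwt,hwn] add [rej,cecl] -> 4 lines: ugwi rej cecl vizfk
Hunk 3: at line 1 remove [rej,cecl] add [hult,asjb,tpq] -> 5 lines: ugwi hult asjb tpq vizfk
Hunk 4: at line 3 remove [tpq] add [dbkmg,shimd,sir] -> 7 lines: ugwi hult asjb dbkmg shimd sir vizfk
Hunk 5: at line 1 remove [asjb] add [xmdua] -> 7 lines: ugwi hult xmdua dbkmg shimd sir vizfk
Hunk 6: at line 3 remove [dbkmg,shimd] add [jzmt,bawpm,zoe] -> 8 lines: ugwi hult xmdua jzmt bawpm zoe sir vizfk
Final line 3: xmdua

Answer: xmdua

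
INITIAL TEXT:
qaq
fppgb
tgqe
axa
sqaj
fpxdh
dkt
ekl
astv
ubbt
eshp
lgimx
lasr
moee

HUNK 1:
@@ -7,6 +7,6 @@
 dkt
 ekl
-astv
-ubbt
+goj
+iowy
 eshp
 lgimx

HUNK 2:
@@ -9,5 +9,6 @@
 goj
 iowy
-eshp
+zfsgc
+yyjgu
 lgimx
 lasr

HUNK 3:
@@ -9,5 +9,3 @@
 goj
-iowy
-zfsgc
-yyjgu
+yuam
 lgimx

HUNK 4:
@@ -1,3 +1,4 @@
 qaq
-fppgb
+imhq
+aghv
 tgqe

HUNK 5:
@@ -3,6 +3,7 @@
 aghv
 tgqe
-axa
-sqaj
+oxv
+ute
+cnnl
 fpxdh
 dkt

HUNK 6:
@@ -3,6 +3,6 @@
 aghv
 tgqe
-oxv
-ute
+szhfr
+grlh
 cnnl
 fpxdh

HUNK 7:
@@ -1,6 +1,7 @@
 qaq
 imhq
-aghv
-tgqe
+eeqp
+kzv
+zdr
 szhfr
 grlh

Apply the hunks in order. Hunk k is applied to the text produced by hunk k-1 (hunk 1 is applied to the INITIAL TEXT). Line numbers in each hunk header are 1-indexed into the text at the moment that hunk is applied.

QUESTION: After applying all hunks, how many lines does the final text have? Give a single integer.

Hunk 1: at line 7 remove [astv,ubbt] add [goj,iowy] -> 14 lines: qaq fppgb tgqe axa sqaj fpxdh dkt ekl goj iowy eshp lgimx lasr moee
Hunk 2: at line 9 remove [eshp] add [zfsgc,yyjgu] -> 15 lines: qaq fppgb tgqe axa sqaj fpxdh dkt ekl goj iowy zfsgc yyjgu lgimx lasr moee
Hunk 3: at line 9 remove [iowy,zfsgc,yyjgu] add [yuam] -> 13 lines: qaq fppgb tgqe axa sqaj fpxdh dkt ekl goj yuam lgimx lasr moee
Hunk 4: at line 1 remove [fppgb] add [imhq,aghv] -> 14 lines: qaq imhq aghv tgqe axa sqaj fpxdh dkt ekl goj yuam lgimx lasr moee
Hunk 5: at line 3 remove [axa,sqaj] add [oxv,ute,cnnl] -> 15 lines: qaq imhq aghv tgqe oxv ute cnnl fpxdh dkt ekl goj yuam lgimx lasr moee
Hunk 6: at line 3 remove [oxv,ute] add [szhfr,grlh] -> 15 lines: qaq imhq aghv tgqe szhfr grlh cnnl fpxdh dkt ekl goj yuam lgimx lasr moee
Hunk 7: at line 1 remove [aghv,tgqe] add [eeqp,kzv,zdr] -> 16 lines: qaq imhq eeqp kzv zdr szhfr grlh cnnl fpxdh dkt ekl goj yuam lgimx lasr moee
Final line count: 16

Answer: 16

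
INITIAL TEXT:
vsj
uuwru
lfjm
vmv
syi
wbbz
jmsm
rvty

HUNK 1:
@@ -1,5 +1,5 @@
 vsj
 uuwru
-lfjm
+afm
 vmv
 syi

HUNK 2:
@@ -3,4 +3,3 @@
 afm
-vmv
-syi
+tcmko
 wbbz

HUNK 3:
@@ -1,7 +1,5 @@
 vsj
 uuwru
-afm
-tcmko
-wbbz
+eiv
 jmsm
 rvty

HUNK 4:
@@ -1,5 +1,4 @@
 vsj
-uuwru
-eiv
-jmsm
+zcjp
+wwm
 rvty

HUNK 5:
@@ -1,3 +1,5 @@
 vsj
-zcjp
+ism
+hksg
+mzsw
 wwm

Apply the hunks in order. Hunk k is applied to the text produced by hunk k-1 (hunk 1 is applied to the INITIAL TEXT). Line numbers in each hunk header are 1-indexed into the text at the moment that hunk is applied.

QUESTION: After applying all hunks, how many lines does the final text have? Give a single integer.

Answer: 6

Derivation:
Hunk 1: at line 1 remove [lfjm] add [afm] -> 8 lines: vsj uuwru afm vmv syi wbbz jmsm rvty
Hunk 2: at line 3 remove [vmv,syi] add [tcmko] -> 7 lines: vsj uuwru afm tcmko wbbz jmsm rvty
Hunk 3: at line 1 remove [afm,tcmko,wbbz] add [eiv] -> 5 lines: vsj uuwru eiv jmsm rvty
Hunk 4: at line 1 remove [uuwru,eiv,jmsm] add [zcjp,wwm] -> 4 lines: vsj zcjp wwm rvty
Hunk 5: at line 1 remove [zcjp] add [ism,hksg,mzsw] -> 6 lines: vsj ism hksg mzsw wwm rvty
Final line count: 6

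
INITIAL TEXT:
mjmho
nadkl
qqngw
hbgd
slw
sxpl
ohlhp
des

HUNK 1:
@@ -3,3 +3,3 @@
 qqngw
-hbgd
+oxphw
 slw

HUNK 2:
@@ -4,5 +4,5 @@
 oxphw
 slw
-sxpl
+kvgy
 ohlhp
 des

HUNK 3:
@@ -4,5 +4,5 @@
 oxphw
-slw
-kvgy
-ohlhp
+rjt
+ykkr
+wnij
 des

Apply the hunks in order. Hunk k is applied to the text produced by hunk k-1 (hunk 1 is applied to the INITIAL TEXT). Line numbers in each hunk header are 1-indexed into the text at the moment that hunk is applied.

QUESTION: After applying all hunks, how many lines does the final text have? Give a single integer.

Hunk 1: at line 3 remove [hbgd] add [oxphw] -> 8 lines: mjmho nadkl qqngw oxphw slw sxpl ohlhp des
Hunk 2: at line 4 remove [sxpl] add [kvgy] -> 8 lines: mjmho nadkl qqngw oxphw slw kvgy ohlhp des
Hunk 3: at line 4 remove [slw,kvgy,ohlhp] add [rjt,ykkr,wnij] -> 8 lines: mjmho nadkl qqngw oxphw rjt ykkr wnij des
Final line count: 8

Answer: 8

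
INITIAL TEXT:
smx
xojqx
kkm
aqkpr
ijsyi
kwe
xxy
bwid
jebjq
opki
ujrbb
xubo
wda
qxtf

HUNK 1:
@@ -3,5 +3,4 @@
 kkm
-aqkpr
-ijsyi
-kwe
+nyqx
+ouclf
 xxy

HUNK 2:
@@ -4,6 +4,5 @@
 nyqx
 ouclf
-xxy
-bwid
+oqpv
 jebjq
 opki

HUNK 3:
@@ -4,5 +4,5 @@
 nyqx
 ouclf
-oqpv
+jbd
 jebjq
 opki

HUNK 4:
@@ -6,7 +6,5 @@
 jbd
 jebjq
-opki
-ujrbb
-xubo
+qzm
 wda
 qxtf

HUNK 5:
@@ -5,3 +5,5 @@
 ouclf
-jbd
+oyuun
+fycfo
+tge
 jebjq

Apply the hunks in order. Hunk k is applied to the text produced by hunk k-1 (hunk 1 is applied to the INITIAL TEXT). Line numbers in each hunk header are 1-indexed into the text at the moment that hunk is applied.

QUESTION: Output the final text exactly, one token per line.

Answer: smx
xojqx
kkm
nyqx
ouclf
oyuun
fycfo
tge
jebjq
qzm
wda
qxtf

Derivation:
Hunk 1: at line 3 remove [aqkpr,ijsyi,kwe] add [nyqx,ouclf] -> 13 lines: smx xojqx kkm nyqx ouclf xxy bwid jebjq opki ujrbb xubo wda qxtf
Hunk 2: at line 4 remove [xxy,bwid] add [oqpv] -> 12 lines: smx xojqx kkm nyqx ouclf oqpv jebjq opki ujrbb xubo wda qxtf
Hunk 3: at line 4 remove [oqpv] add [jbd] -> 12 lines: smx xojqx kkm nyqx ouclf jbd jebjq opki ujrbb xubo wda qxtf
Hunk 4: at line 6 remove [opki,ujrbb,xubo] add [qzm] -> 10 lines: smx xojqx kkm nyqx ouclf jbd jebjq qzm wda qxtf
Hunk 5: at line 5 remove [jbd] add [oyuun,fycfo,tge] -> 12 lines: smx xojqx kkm nyqx ouclf oyuun fycfo tge jebjq qzm wda qxtf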